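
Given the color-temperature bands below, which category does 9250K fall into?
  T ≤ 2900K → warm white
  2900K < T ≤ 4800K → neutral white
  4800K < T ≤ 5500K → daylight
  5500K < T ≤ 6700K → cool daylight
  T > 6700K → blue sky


Temperature: 9250K
9250K > 6700K → blue sky
Classification: blue sky


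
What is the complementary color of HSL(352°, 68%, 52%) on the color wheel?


Complement = opposite side of color wheel = hue + 180°
H' = (352 + 180) mod 360 = 172°
S and L unchanged.
= HSL(172°, 68%, 52%)


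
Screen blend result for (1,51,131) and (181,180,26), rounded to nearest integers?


Screen: C = 255 - (255-A)×(255-B)/255, rounded to nearest integer
R: 255 - (255-1)×(255-181)/255 = 255 - 18796/255 ≈ 255 - 73.710 = 181.290 → 181
G: 255 - (255-51)×(255-180)/255 = 255 - 15300/255 ≈ 255 - 60.000 = 195.000 → 195
B: 255 - (255-131)×(255-26)/255 = 255 - 28396/255 ≈ 255 - 111.357 = 143.643 → 144
= RGB(181, 195, 144)


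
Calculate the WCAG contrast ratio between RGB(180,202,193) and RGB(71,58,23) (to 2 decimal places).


Linearize each sRGB channel c=v/255: c/12.92 if c ≤ 0.04045 else ((c+0.055)/1.055)^2.4
L = 0.2126×R_lin + 0.7152×G_lin + 0.0722×B_lin
Color 1 (180,202,193):
  R=180: 180/255≈0.7059 > 0.04045 → ((0.7059+0.055)/1.055)^2.4 ≈ 0.45641
  G=202: 202/255≈0.7922 > 0.04045 → ((0.7922+0.055)/1.055)^2.4 ≈ 0.59062
  B=193: 193/255≈0.7569 > 0.04045 → ((0.7569+0.055)/1.055)^2.4 ≈ 0.53328
  L1 = 0.2126×0.45641 + 0.7152×0.59062 + 0.0722×0.53328 ≈ 0.55795
Color 2 (71,58,23):
  R=71: 71/255≈0.2784 > 0.04045 → ((0.2784+0.055)/1.055)^2.4 ≈ 0.06301
  G=58: 58/255≈0.2275 > 0.04045 → ((0.2275+0.055)/1.055)^2.4 ≈ 0.04231
  B=23: 23/255≈0.0902 > 0.04045 → ((0.0902+0.055)/1.055)^2.4 ≈ 0.00857
  L2 = 0.2126×0.06301 + 0.7152×0.04231 + 0.0722×0.00857 ≈ 0.04428
Lighter = 0.55795, Darker = 0.04428
Ratio = (L_lighter + 0.05) / (L_darker + 0.05)
Ratio = (0.55795 + 0.05) / (0.04428 + 0.05) = 0.60795 / 0.09428 ≈ 6.4486
Ratio ≈ 6.45:1


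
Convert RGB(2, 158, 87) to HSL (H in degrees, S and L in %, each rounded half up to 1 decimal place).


Normalize: R'=2/255≈0.0078, G'=158/255≈0.6196, B'=87/255≈0.3412
Max=158/255, Min=2/255, Δ=Max-Min=156/255
L = (Max+Min)/2 = (158+2)/510 = 160/510 = 0.31372… → L = 31.4%
L ≤ 0.5 → S = Δ/(Max+Min) = 156/(158+2) = 156/160 = 0.975 → S = 97.5%
(the 1/255 factors cancel in S and H, so raw channel differences can be used)
Max is G' → H = 60 × ((B-R)/Δ + 2) = 60 × ((87-2)/156 + 2)
  85/156 + 2 = 0.5448… + 2 = 2.5448…
  H = 60 × 2.5448… = 152.692…° → H = 152.7°
= HSL(152.7°, 97.5%, 31.4%)


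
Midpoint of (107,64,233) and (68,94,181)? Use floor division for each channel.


Midpoint: each channel = ⌊(C₁+C₂)/2⌋
R: ⌊(107+68)/2⌋ = 87
G: ⌊(64+94)/2⌋ = 79
B: ⌊(233+181)/2⌋ = 207
= RGB(87, 79, 207)


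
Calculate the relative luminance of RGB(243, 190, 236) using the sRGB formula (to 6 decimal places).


Linearize each channel (sRGB transfer function): c = v/255; c_lin = c/12.92 if c ≤ 0.04045, else ((c+0.055)/1.055)^2.4
  R: 243/255 ≈ 0.952941 > 0.04045 → ((0.952941+0.055)/1.055)^2.4 ≈ 0.896269
  G: 190/255 ≈ 0.745098 > 0.04045 → ((0.745098+0.055)/1.055)^2.4 ≈ 0.514918
  B: 236/255 ≈ 0.925490 > 0.04045 → ((0.925490+0.055)/1.055)^2.4 ≈ 0.838799
R_lin = 0.896269, G_lin = 0.514918, B_lin = 0.838799
L = 0.2126×R + 0.7152×G + 0.0722×B
L = 0.2126×0.896269 + 0.7152×0.514918 + 0.0722×0.838799
L ≈ 0.619377


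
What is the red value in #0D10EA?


Color: #0D10EA
R = 0D = 13
G = 10 = 16
B = EA = 234
Red = 13


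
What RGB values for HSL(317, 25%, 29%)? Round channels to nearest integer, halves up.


H=317°, S=0.25, L=0.29
C = (1-|2L-1|)×S = (1-|-0.42|)×0.25 = 0.145
H' = H/60 = 317/60 ≈ 5.2833; X = C×(1-|H' mod 2 - 1|) ≈ 0.1039
m = L - C/2 = 0.29 - 0.0725 = 0.2175
Sector ⌊H'⌋ = 5 → (R',G',B') = (0.145, 0.0, ≈0.1039)
RGB = ((R'+m)×255, (G'+m)×255, (B'+m)×255) = (92.4375, 55.4625, 81.96125)
Round half up → RGB(92, 55, 82)


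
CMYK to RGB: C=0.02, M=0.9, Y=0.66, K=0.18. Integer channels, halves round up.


R = 255 × (1-C) × (1-K) = 255 × 0.98 × 0.82 = 204.918 → 205
G = 255 × (1-M) × (1-K) = 255 × 0.10 × 0.82 = 20.91 → 21
B = 255 × (1-Y) × (1-K) = 255 × 0.34 × 0.82 = 71.094 → 71
= RGB(205, 21, 71)


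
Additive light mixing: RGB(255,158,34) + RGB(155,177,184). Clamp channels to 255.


Additive: each channel = min(255, C₁+C₂)
R: 255+155 = 410 → 255
G: 158+177 = 335 → 255
B: 34+184 = 218 → 218
= RGB(255, 255, 218)


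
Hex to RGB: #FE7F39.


FE → 254 (R)
7F → 127 (G)
39 → 57 (B)
= RGB(254, 127, 57)


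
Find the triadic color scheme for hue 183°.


Triadic: equally spaced at 120° intervals
H1 = 183°
H2 = (183 + 120) mod 360 = 303°
H3 = (183 + 240) mod 360 = 63°
Triadic = 183°, 303°, 63°


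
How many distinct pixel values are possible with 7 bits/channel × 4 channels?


Total bits = 7 bits/channel × 4 channels = 28 bits
Distinct pixel values = 2^28
= 268,435,456 pixel values


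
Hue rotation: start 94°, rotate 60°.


New hue = (H + rotation) mod 360
New hue = (94 + 60) mod 360
= 154 mod 360
= 154°


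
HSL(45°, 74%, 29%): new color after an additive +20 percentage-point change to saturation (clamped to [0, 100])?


Original S = 74%
Adjustment = +20 percentage points
New S = 74 + (20) = 94
Clamp to [0, 100] → 94
= HSL(45°, 94%, 29%)


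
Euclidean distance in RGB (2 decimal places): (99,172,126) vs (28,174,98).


d = √[(R₁-R₂)² + (G₁-G₂)² + (B₁-B₂)²]
d = √[(99-28)² + (172-174)² + (126-98)²]
d = √[5041 + 4 + 784]
d = √5829
d ≈ 76.35


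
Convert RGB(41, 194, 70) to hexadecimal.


R = 41 → 29 (hex)
G = 194 → C2 (hex)
B = 70 → 46 (hex)
Hex = #29C246


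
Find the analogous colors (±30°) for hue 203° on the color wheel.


Base hue: 203°
Left analog: (203 - 30) mod 360 = 173°
Right analog: (203 + 30) mod 360 = 233°
Analogous hues = 173° and 233°


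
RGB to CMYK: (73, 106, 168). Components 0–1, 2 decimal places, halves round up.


R'=73/255≈0.2863, G'=106/255≈0.4157, B'=168/255≈0.6588
K = 1 - max(R',G',B') = 1 - 168/255 = 87/255 = 0.34117… → 0.34
(1-R'-K)/(1-K) simplifies to (max-R)/max with max = 168:
C = (168-73)/168 = 95/168 = 0.56547… → 0.57
M = (168-106)/168 = 62/168 = 0.36904… → 0.37
Y = (168-168)/168 = 0/168 = 0 → 0.00
= CMYK(0.57, 0.37, 0.00, 0.34)


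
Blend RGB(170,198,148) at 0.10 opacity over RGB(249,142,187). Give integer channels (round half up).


C = α×F + (1-α)×B, with 1-α = 0.90
R: 0.10×170 + 0.90×249 = 17.00 + 224.10 = 241.10 → 241
G: 0.10×198 + 0.90×142 = 19.80 + 127.80 = 147.60 → 148
B: 0.10×148 + 0.90×187 = 14.80 + 168.30 = 183.10 → 183
= RGB(241, 148, 183)


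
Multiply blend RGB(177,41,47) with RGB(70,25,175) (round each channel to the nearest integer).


Multiply: C = A×B/255, rounded to nearest integer
R: 177×70/255 = 12390/255 ≈ 48.588 → 49
G: 41×25/255 = 1025/255 ≈ 4.020 → 4
B: 47×175/255 = 8225/255 ≈ 32.255 → 32
= RGB(49, 4, 32)


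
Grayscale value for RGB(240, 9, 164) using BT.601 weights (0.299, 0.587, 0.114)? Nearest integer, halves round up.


Gray = 0.299×R + 0.587×G + 0.114×B
Gray = 0.299×240 + 0.587×9 + 0.114×164
Gray = 71.760 + 5.283 + 18.696
Gray = 95.739 → round half up → 96
Gray = 96


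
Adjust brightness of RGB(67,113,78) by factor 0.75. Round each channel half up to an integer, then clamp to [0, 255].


Multiply each channel by 0.75, round half up, clamp to [0, 255]
R: 67×0.75 = 50.25 → round → 50
G: 113×0.75 = 84.75 → round → 85
B: 78×0.75 = 58.5 → round → 59
= RGB(50, 85, 59)


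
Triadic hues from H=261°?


Triadic: equally spaced at 120° intervals
H1 = 261°
H2 = (261 + 120) mod 360 = 21°
H3 = (261 + 240) mod 360 = 141°
Triadic = 261°, 21°, 141°


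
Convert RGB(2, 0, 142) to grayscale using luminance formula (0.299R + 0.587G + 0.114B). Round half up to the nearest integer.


Gray = 0.299×R + 0.587×G + 0.114×B
Gray = 0.299×2 + 0.587×0 + 0.114×142
Gray = 0.598 + 0.000 + 16.188
Gray = 16.786 → round half up → 17
Gray = 17


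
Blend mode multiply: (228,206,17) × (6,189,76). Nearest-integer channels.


Multiply: C = A×B/255, rounded to nearest integer
R: 228×6/255 = 1368/255 ≈ 5.365 → 5
G: 206×189/255 = 38934/255 ≈ 152.682 → 153
B: 17×76/255 = 1292/255 ≈ 5.067 → 5
= RGB(5, 153, 5)


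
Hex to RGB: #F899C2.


F8 → 248 (R)
99 → 153 (G)
C2 → 194 (B)
= RGB(248, 153, 194)


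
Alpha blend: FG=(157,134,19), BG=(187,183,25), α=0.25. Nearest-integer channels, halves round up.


C = α×F + (1-α)×B, with 1-α = 0.75
R: 0.25×157 + 0.75×187 = 39.25 + 140.25 = 179.50 → 180
G: 0.25×134 + 0.75×183 = 33.50 + 137.25 = 170.75 → 171
B: 0.25×19 + 0.75×25 = 4.75 + 18.75 = 23.50 → 24
= RGB(180, 171, 24)


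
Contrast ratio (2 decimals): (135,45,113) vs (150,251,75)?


Linearize each sRGB channel c=v/255: c/12.92 if c ≤ 0.04045 else ((c+0.055)/1.055)^2.4
L = 0.2126×R_lin + 0.7152×G_lin + 0.0722×B_lin
Color 1 (135,45,113):
  R=135: 135/255≈0.5294 > 0.04045 → ((0.5294+0.055)/1.055)^2.4 ≈ 0.24228
  G=45: 45/255≈0.1765 > 0.04045 → ((0.1765+0.055)/1.055)^2.4 ≈ 0.02624
  B=113: 113/255≈0.4431 > 0.04045 → ((0.4431+0.055)/1.055)^2.4 ≈ 0.16513
  L1 = 0.2126×0.24228 + 0.7152×0.02624 + 0.0722×0.16513 ≈ 0.08220
Color 2 (150,251,75):
  R=150: 150/255≈0.5882 > 0.04045 → ((0.5882+0.055)/1.055)^2.4 ≈ 0.30499
  G=251: 251/255≈0.9843 > 0.04045 → ((0.9843+0.055)/1.055)^2.4 ≈ 0.96469
  B=75: 75/255≈0.2941 > 0.04045 → ((0.2941+0.055)/1.055)^2.4 ≈ 0.07036
  L2 = 0.2126×0.30499 + 0.7152×0.96469 + 0.0722×0.07036 ≈ 0.75986
Lighter = 0.75986, Darker = 0.08220
Ratio = (L_lighter + 0.05) / (L_darker + 0.05)
Ratio = (0.75986 + 0.05) / (0.08220 + 0.05) = 0.80986 / 0.13220 ≈ 6.1261
Ratio ≈ 6.13:1


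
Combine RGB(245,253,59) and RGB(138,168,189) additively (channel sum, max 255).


Additive: each channel = min(255, C₁+C₂)
R: 245+138 = 383 → 255
G: 253+168 = 421 → 255
B: 59+189 = 248 → 248
= RGB(255, 255, 248)


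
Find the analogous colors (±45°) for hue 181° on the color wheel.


Base hue: 181°
Left analog: (181 - 45) mod 360 = 136°
Right analog: (181 + 45) mod 360 = 226°
Analogous hues = 136° and 226°


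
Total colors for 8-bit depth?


Colors = 2^bits = 2^8
= 256 colors


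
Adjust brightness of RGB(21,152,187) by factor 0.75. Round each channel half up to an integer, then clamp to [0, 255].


Multiply each channel by 0.75, round half up, clamp to [0, 255]
R: 21×0.75 = 15.75 → round → 16
G: 152×0.75 = 114
B: 187×0.75 = 140.25 → round → 140
= RGB(16, 114, 140)


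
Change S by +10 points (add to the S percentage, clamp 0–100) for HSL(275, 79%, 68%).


Original S = 79%
Adjustment = +10 percentage points
New S = 79 + (10) = 89
Clamp to [0, 100] → 89
= HSL(275°, 89%, 68%)


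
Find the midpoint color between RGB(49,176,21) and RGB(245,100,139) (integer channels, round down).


Midpoint: each channel = ⌊(C₁+C₂)/2⌋
R: ⌊(49+245)/2⌋ = 147
G: ⌊(176+100)/2⌋ = 138
B: ⌊(21+139)/2⌋ = 80
= RGB(147, 138, 80)


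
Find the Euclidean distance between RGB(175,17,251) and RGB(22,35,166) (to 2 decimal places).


d = √[(R₁-R₂)² + (G₁-G₂)² + (B₁-B₂)²]
d = √[(175-22)² + (17-35)² + (251-166)²]
d = √[23409 + 324 + 7225]
d = √30958
d ≈ 175.95


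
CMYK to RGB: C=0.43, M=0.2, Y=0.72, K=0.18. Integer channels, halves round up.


R = 255 × (1-C) × (1-K) = 255 × 0.57 × 0.82 = 119.187 → 119
G = 255 × (1-M) × (1-K) = 255 × 0.80 × 0.82 = 167.28 → 167
B = 255 × (1-Y) × (1-K) = 255 × 0.28 × 0.82 = 58.548 → 59
= RGB(119, 167, 59)


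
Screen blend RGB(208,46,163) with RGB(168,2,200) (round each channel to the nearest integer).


Screen: C = 255 - (255-A)×(255-B)/255, rounded to nearest integer
R: 255 - (255-208)×(255-168)/255 = 255 - 4089/255 ≈ 255 - 16.035 = 238.965 → 239
G: 255 - (255-46)×(255-2)/255 = 255 - 52877/255 ≈ 255 - 207.361 = 47.639 → 48
B: 255 - (255-163)×(255-200)/255 = 255 - 5060/255 ≈ 255 - 19.843 = 235.157 → 235
= RGB(239, 48, 235)


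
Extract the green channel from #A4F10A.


Color: #A4F10A
R = A4 = 164
G = F1 = 241
B = 0A = 10
Green = 241


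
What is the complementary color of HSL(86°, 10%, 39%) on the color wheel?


Complement = opposite side of color wheel = hue + 180°
H' = (86 + 180) mod 360 = 266°
S and L unchanged.
= HSL(266°, 10%, 39%)


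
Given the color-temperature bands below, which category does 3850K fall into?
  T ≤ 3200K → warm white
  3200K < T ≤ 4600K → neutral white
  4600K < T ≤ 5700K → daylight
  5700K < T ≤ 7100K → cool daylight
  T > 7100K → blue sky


Temperature: 3850K
3200K < 3850K ≤ 4600K → neutral white
Classification: neutral white


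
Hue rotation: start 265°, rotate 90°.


New hue = (H + rotation) mod 360
New hue = (265 + 90) mod 360
= 355 mod 360
= 355°


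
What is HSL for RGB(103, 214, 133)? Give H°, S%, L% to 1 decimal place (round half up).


Normalize: R'=103/255≈0.4039, G'=214/255≈0.8392, B'=133/255≈0.5216
Max=214/255, Min=103/255, Δ=Max-Min=111/255
L = (Max+Min)/2 = (214+103)/510 = 317/510 = 0.62156… → L = 62.2%
L > 0.5 → S = Δ/(2-Max-Min) = 111/(510-214-103) = 111/193 = 0.57512… → S = 57.5%
(the 1/255 factors cancel in S and H, so raw channel differences can be used)
Max is G' → H = 60 × ((B-R)/Δ + 2) = 60 × ((133-103)/111 + 2)
  30/111 + 2 = 0.2702… + 2 = 2.2702…
  H = 60 × 2.2702… = 136.216…° → H = 136.2°
= HSL(136.2°, 57.5%, 62.2%)


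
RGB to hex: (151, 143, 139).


R = 151 → 97 (hex)
G = 143 → 8F (hex)
B = 139 → 8B (hex)
Hex = #978F8B


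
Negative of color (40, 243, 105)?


Invert: (255-R, 255-G, 255-B)
R: 255-40 = 215
G: 255-243 = 12
B: 255-105 = 150
= RGB(215, 12, 150)


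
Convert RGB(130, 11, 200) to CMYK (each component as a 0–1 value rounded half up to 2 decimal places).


R'=130/255≈0.5098, G'=11/255≈0.0431, B'=200/255≈0.7843
K = 1 - max(R',G',B') = 1 - 200/255 = 55/255 = 0.21568… → 0.22
(1-R'-K)/(1-K) simplifies to (max-R)/max with max = 200:
C = (200-130)/200 = 70/200 = 0.35 → 0.35
M = (200-11)/200 = 189/200 = 0.945 → 0.95
Y = (200-200)/200 = 0/200 = 0 → 0.00
= CMYK(0.35, 0.95, 0.00, 0.22)


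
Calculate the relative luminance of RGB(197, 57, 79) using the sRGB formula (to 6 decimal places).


Linearize each channel (sRGB transfer function): c = v/255; c_lin = c/12.92 if c ≤ 0.04045, else ((c+0.055)/1.055)^2.4
  R: 197/255 ≈ 0.772549 > 0.04045 → ((0.772549+0.055)/1.055)^2.4 ≈ 0.558340
  G: 57/255 ≈ 0.223529 > 0.04045 → ((0.223529+0.055)/1.055)^2.4 ≈ 0.040915
  B: 79/255 ≈ 0.309804 > 0.04045 → ((0.309804+0.055)/1.055)^2.4 ≈ 0.078187
R_lin = 0.558340, G_lin = 0.040915, B_lin = 0.078187
L = 0.2126×R + 0.7152×G + 0.0722×B
L = 0.2126×0.558340 + 0.7152×0.040915 + 0.0722×0.078187
L ≈ 0.153611


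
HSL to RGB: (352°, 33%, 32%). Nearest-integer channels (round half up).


H=352°, S=0.33, L=0.32
C = (1-|2L-1|)×S = (1-|-0.36|)×0.33 = 0.2112
H' = H/60 = 352/60 ≈ 5.8667; X = C×(1-|H' mod 2 - 1|) = 0.02816
m = L - C/2 = 0.32 - 0.1056 = 0.2144
Sector ⌊H'⌋ = 5 → (R',G',B') = (0.2112, 0.0, 0.02816)
RGB = ((R'+m)×255, (G'+m)×255, (B'+m)×255) = (108.528, 54.672, 61.8528)
Round half up → RGB(109, 55, 62)


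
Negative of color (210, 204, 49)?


Invert: (255-R, 255-G, 255-B)
R: 255-210 = 45
G: 255-204 = 51
B: 255-49 = 206
= RGB(45, 51, 206)


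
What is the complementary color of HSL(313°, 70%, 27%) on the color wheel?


Complement = opposite side of color wheel = hue + 180°
H' = (313 + 180) mod 360 = 133°
S and L unchanged.
= HSL(133°, 70%, 27%)


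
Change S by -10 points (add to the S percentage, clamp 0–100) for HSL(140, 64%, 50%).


Original S = 64%
Adjustment = -10 percentage points
New S = 64 + (-10) = 54
Clamp to [0, 100] → 54
= HSL(140°, 54%, 50%)


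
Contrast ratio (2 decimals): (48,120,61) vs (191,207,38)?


Linearize each sRGB channel c=v/255: c/12.92 if c ≤ 0.04045 else ((c+0.055)/1.055)^2.4
L = 0.2126×R_lin + 0.7152×G_lin + 0.0722×B_lin
Color 1 (48,120,61):
  R=48: 48/255≈0.1882 > 0.04045 → ((0.1882+0.055)/1.055)^2.4 ≈ 0.02956
  G=120: 120/255≈0.4706 > 0.04045 → ((0.4706+0.055)/1.055)^2.4 ≈ 0.18782
  B=61: 61/255≈0.2392 > 0.04045 → ((0.2392+0.055)/1.055)^2.4 ≈ 0.04667
  L1 = 0.2126×0.02956 + 0.7152×0.18782 + 0.0722×0.04667 ≈ 0.14398
Color 2 (191,207,38):
  R=191: 191/255≈0.7490 > 0.04045 → ((0.7490+0.055)/1.055)^2.4 ≈ 0.52100
  G=207: 207/255≈0.8118 > 0.04045 → ((0.8118+0.055)/1.055)^2.4 ≈ 0.62396
  B=38: 38/255≈0.1490 > 0.04045 → ((0.1490+0.055)/1.055)^2.4 ≈ 0.01938
  L2 = 0.2126×0.52100 + 0.7152×0.62396 + 0.0722×0.01938 ≈ 0.55842
Lighter = 0.55842, Darker = 0.14398
Ratio = (L_lighter + 0.05) / (L_darker + 0.05)
Ratio = (0.55842 + 0.05) / (0.14398 + 0.05) = 0.60842 / 0.19398 ≈ 3.1365
Ratio ≈ 3.14:1


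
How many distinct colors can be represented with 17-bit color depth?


Colors = 2^bits = 2^17
= 131,072 colors


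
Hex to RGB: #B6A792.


B6 → 182 (R)
A7 → 167 (G)
92 → 146 (B)
= RGB(182, 167, 146)


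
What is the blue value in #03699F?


Color: #03699F
R = 03 = 3
G = 69 = 105
B = 9F = 159
Blue = 159


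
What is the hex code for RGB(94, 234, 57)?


R = 94 → 5E (hex)
G = 234 → EA (hex)
B = 57 → 39 (hex)
Hex = #5EEA39


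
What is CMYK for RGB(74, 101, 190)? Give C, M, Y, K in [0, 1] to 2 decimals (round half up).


R'=74/255≈0.2902, G'=101/255≈0.3961, B'=190/255≈0.7451
K = 1 - max(R',G',B') = 1 - 190/255 = 65/255 = 0.25490… → 0.25
(1-R'-K)/(1-K) simplifies to (max-R)/max with max = 190:
C = (190-74)/190 = 116/190 = 0.61052… → 0.61
M = (190-101)/190 = 89/190 = 0.46842… → 0.47
Y = (190-190)/190 = 0/190 = 0 → 0.00
= CMYK(0.61, 0.47, 0.00, 0.25)


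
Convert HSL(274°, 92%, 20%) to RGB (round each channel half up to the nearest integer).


H=274°, S=0.92, L=0.20
C = (1-|2L-1|)×S = (1-|-0.60|)×0.92 = 0.368
H' = H/60 = 274/60 ≈ 4.5667; X = C×(1-|H' mod 2 - 1|) ≈ 0.2085
m = L - C/2 = 0.20 - 0.184 = 0.016
Sector ⌊H'⌋ = 4 → (R',G',B') = (≈0.2085, 0.0, 0.368)
RGB = ((R'+m)×255, (G'+m)×255, (B'+m)×255) = (57.256, 4.08, 97.92)
Round half up → RGB(57, 4, 98)


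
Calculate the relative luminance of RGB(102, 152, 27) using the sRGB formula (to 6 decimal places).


Linearize each channel (sRGB transfer function): c = v/255; c_lin = c/12.92 if c ≤ 0.04045, else ((c+0.055)/1.055)^2.4
  R: 102/255 ≈ 0.400000 > 0.04045 → ((0.400000+0.055)/1.055)^2.4 ≈ 0.132868
  G: 152/255 ≈ 0.596078 > 0.04045 → ((0.596078+0.055)/1.055)^2.4 ≈ 0.313989
  B: 27/255 ≈ 0.105882 > 0.04045 → ((0.105882+0.055)/1.055)^2.4 ≈ 0.010960
R_lin = 0.132868, G_lin = 0.313989, B_lin = 0.010960
L = 0.2126×R + 0.7152×G + 0.0722×B
L = 0.2126×0.132868 + 0.7152×0.313989 + 0.0722×0.010960
L ≈ 0.253604


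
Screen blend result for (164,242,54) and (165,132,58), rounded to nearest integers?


Screen: C = 255 - (255-A)×(255-B)/255, rounded to nearest integer
R: 255 - (255-164)×(255-165)/255 = 255 - 8190/255 ≈ 255 - 32.118 = 222.882 → 223
G: 255 - (255-242)×(255-132)/255 = 255 - 1599/255 ≈ 255 - 6.271 = 248.729 → 249
B: 255 - (255-54)×(255-58)/255 = 255 - 39597/255 ≈ 255 - 155.282 = 99.718 → 100
= RGB(223, 249, 100)


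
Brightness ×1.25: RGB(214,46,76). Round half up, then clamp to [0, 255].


Multiply each channel by 1.25, round half up, clamp to [0, 255]
R: 214×1.25 = 267.5 → round → 268 → clamp → 255
G: 46×1.25 = 57.5 → round → 58
B: 76×1.25 = 95
= RGB(255, 58, 95)


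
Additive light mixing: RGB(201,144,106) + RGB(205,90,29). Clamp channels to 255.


Additive: each channel = min(255, C₁+C₂)
R: 201+205 = 406 → 255
G: 144+90 = 234 → 234
B: 106+29 = 135 → 135
= RGB(255, 234, 135)


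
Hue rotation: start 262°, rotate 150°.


New hue = (H + rotation) mod 360
New hue = (262 + 150) mod 360
= 412 mod 360
= 52°


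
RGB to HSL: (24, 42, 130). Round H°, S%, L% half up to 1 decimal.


Normalize: R'=24/255≈0.0941, G'=42/255≈0.1647, B'=130/255≈0.5098
Max=130/255, Min=24/255, Δ=Max-Min=106/255
L = (Max+Min)/2 = (130+24)/510 = 154/510 = 0.30196… → L = 30.2%
L ≤ 0.5 → S = Δ/(Max+Min) = 106/(130+24) = 106/154 = 0.68831… → S = 68.8%
(the 1/255 factors cancel in S and H, so raw channel differences can be used)
Max is B' → H = 60 × ((R-G)/Δ + 4) = 60 × ((24-42)/106 + 4)
  -18/106 + 4 = -0.1698… + 4 = 3.8301…
  H = 60 × 3.8301… = 229.811…° → H = 229.8°
= HSL(229.8°, 68.8%, 30.2%)


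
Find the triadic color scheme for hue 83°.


Triadic: equally spaced at 120° intervals
H1 = 83°
H2 = (83 + 120) mod 360 = 203°
H3 = (83 + 240) mod 360 = 323°
Triadic = 83°, 203°, 323°


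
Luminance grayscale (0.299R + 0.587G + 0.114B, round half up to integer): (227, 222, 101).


Gray = 0.299×R + 0.587×G + 0.114×B
Gray = 0.299×227 + 0.587×222 + 0.114×101
Gray = 67.873 + 130.314 + 11.514
Gray = 209.701 → round half up → 210
Gray = 210


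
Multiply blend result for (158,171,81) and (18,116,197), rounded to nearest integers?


Multiply: C = A×B/255, rounded to nearest integer
R: 158×18/255 = 2844/255 ≈ 11.153 → 11
G: 171×116/255 = 19836/255 ≈ 77.788 → 78
B: 81×197/255 = 15957/255 ≈ 62.576 → 63
= RGB(11, 78, 63)


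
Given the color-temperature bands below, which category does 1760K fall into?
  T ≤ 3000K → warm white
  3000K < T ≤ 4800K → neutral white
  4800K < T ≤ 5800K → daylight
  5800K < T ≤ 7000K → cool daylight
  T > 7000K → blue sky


Temperature: 1760K
1760K ≤ 3000K → warm white
Classification: warm white


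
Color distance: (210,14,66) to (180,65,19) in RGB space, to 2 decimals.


d = √[(R₁-R₂)² + (G₁-G₂)² + (B₁-B₂)²]
d = √[(210-180)² + (14-65)² + (66-19)²]
d = √[900 + 2601 + 2209]
d = √5710
d ≈ 75.56


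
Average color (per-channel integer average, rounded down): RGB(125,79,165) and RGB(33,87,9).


Midpoint: each channel = ⌊(C₁+C₂)/2⌋
R: ⌊(125+33)/2⌋ = 79
G: ⌊(79+87)/2⌋ = 83
B: ⌊(165+9)/2⌋ = 87
= RGB(79, 83, 87)


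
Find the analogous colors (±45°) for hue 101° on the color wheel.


Base hue: 101°
Left analog: (101 - 45) mod 360 = 56°
Right analog: (101 + 45) mod 360 = 146°
Analogous hues = 56° and 146°


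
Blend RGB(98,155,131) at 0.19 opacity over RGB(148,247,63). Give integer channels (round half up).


C = α×F + (1-α)×B, with 1-α = 0.81
R: 0.19×98 + 0.81×148 = 18.62 + 119.88 = 138.50 → 139
G: 0.19×155 + 0.81×247 = 29.45 + 200.07 = 229.52 → 230
B: 0.19×131 + 0.81×63 = 24.89 + 51.03 = 75.92 → 76
= RGB(139, 230, 76)


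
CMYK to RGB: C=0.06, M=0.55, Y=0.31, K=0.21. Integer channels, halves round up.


R = 255 × (1-C) × (1-K) = 255 × 0.94 × 0.79 = 189.363 → 189
G = 255 × (1-M) × (1-K) = 255 × 0.45 × 0.79 = 90.6525 → 91
B = 255 × (1-Y) × (1-K) = 255 × 0.69 × 0.79 = 139.0005 → 139
= RGB(189, 91, 139)


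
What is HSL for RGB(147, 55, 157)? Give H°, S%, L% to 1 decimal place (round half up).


Normalize: R'=147/255≈0.5765, G'=55/255≈0.2157, B'=157/255≈0.6157
Max=157/255, Min=55/255, Δ=Max-Min=102/255
L = (Max+Min)/2 = (157+55)/510 = 212/510 = 0.41568… → L = 41.6%
L ≤ 0.5 → S = Δ/(Max+Min) = 102/(157+55) = 102/212 = 0.48113… → S = 48.1%
(the 1/255 factors cancel in S and H, so raw channel differences can be used)
Max is B' → H = 60 × ((R-G)/Δ + 4) = 60 × ((147-55)/102 + 4)
  92/102 + 4 = 0.9019… + 4 = 4.9019…
  H = 60 × 4.9019… = 294.117…° → H = 294.1°
= HSL(294.1°, 48.1%, 41.6%)


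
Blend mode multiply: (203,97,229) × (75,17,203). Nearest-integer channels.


Multiply: C = A×B/255, rounded to nearest integer
R: 203×75/255 = 15225/255 ≈ 59.706 → 60
G: 97×17/255 = 1649/255 ≈ 6.467 → 6
B: 229×203/255 = 46487/255 ≈ 182.302 → 182
= RGB(60, 6, 182)


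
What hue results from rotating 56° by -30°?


New hue = (H + rotation) mod 360
New hue = (56 -30) mod 360
= 26 mod 360
= 26°


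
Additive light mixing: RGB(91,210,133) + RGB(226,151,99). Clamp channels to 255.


Additive: each channel = min(255, C₁+C₂)
R: 91+226 = 317 → 255
G: 210+151 = 361 → 255
B: 133+99 = 232 → 232
= RGB(255, 255, 232)


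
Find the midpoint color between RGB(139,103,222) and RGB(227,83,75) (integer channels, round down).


Midpoint: each channel = ⌊(C₁+C₂)/2⌋
R: ⌊(139+227)/2⌋ = 183
G: ⌊(103+83)/2⌋ = 93
B: ⌊(222+75)/2⌋ = 148
= RGB(183, 93, 148)


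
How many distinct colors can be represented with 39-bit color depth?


Colors = 2^bits = 2^39
= 549,755,813,888 colors


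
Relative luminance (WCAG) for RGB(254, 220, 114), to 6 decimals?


Linearize each channel (sRGB transfer function): c = v/255; c_lin = c/12.92 if c ≤ 0.04045, else ((c+0.055)/1.055)^2.4
  R: 254/255 ≈ 0.996078 > 0.04045 → ((0.996078+0.055)/1.055)^2.4 ≈ 0.991102
  G: 220/255 ≈ 0.862745 > 0.04045 → ((0.862745+0.055)/1.055)^2.4 ≈ 0.715694
  B: 114/255 ≈ 0.447059 > 0.04045 → ((0.447059+0.055)/1.055)^2.4 ≈ 0.168269
R_lin = 0.991102, G_lin = 0.715694, B_lin = 0.168269
L = 0.2126×R + 0.7152×G + 0.0722×B
L = 0.2126×0.991102 + 0.7152×0.715694 + 0.0722×0.168269
L ≈ 0.734721


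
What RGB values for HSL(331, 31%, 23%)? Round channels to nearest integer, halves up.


H=331°, S=0.31, L=0.23
C = (1-|2L-1|)×S = (1-|-0.54|)×0.31 = 0.1426
H' = H/60 = 331/60 ≈ 5.5167; X = C×(1-|H' mod 2 - 1|) ≈ 0.0689
m = L - C/2 = 0.23 - 0.0713 = 0.1587
Sector ⌊H'⌋ = 5 → (R',G',B') = (0.1426, 0.0, ≈0.0689)
RGB = ((R'+m)×255, (G'+m)×255, (B'+m)×255) = (76.8315, 40.4685, 58.04395)
Round half up → RGB(77, 40, 58)


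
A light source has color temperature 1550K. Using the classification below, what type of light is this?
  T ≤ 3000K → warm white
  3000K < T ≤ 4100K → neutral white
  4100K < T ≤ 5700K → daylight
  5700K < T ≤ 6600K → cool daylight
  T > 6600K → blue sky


Temperature: 1550K
1550K ≤ 3000K → warm white
Classification: warm white


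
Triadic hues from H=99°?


Triadic: equally spaced at 120° intervals
H1 = 99°
H2 = (99 + 120) mod 360 = 219°
H3 = (99 + 240) mod 360 = 339°
Triadic = 99°, 219°, 339°


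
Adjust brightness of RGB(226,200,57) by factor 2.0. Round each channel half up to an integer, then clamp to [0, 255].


Multiply each channel by 2.0, round half up, clamp to [0, 255]
R: 226×2.0 = 452 → clamp → 255
G: 200×2.0 = 400 → clamp → 255
B: 57×2.0 = 114
= RGB(255, 255, 114)


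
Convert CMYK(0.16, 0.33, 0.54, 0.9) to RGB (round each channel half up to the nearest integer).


R = 255 × (1-C) × (1-K) = 255 × 0.84 × 0.10 = 21.42 → 21
G = 255 × (1-M) × (1-K) = 255 × 0.67 × 0.10 = 17.085 → 17
B = 255 × (1-Y) × (1-K) = 255 × 0.46 × 0.10 = 11.73 → 12
= RGB(21, 17, 12)


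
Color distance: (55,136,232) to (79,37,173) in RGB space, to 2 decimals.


d = √[(R₁-R₂)² + (G₁-G₂)² + (B₁-B₂)²]
d = √[(55-79)² + (136-37)² + (232-173)²]
d = √[576 + 9801 + 3481]
d = √13858
d ≈ 117.72


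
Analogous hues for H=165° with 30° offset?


Base hue: 165°
Left analog: (165 - 30) mod 360 = 135°
Right analog: (165 + 30) mod 360 = 195°
Analogous hues = 135° and 195°


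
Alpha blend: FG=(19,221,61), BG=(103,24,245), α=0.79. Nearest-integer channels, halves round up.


C = α×F + (1-α)×B, with 1-α = 0.21
R: 0.79×19 + 0.21×103 = 15.01 + 21.63 = 36.64 → 37
G: 0.79×221 + 0.21×24 = 174.59 + 5.04 = 179.63 → 180
B: 0.79×61 + 0.21×245 = 48.19 + 51.45 = 99.64 → 100
= RGB(37, 180, 100)


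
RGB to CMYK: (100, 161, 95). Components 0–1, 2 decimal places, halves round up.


R'=100/255≈0.3922, G'=161/255≈0.6314, B'=95/255≈0.3725
K = 1 - max(R',G',B') = 1 - 161/255 = 94/255 = 0.36862… → 0.37
(1-R'-K)/(1-K) simplifies to (max-R)/max with max = 161:
C = (161-100)/161 = 61/161 = 0.37888… → 0.38
M = (161-161)/161 = 0/161 = 0 → 0.00
Y = (161-95)/161 = 66/161 = 0.40993… → 0.41
= CMYK(0.38, 0.00, 0.41, 0.37)


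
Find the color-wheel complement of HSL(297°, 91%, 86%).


Complement = opposite side of color wheel = hue + 180°
H' = (297 + 180) mod 360 = 117°
S and L unchanged.
= HSL(117°, 91%, 86%)


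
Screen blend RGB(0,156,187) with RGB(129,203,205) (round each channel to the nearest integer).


Screen: C = 255 - (255-A)×(255-B)/255, rounded to nearest integer
R: 255 - (255-0)×(255-129)/255 = 255 - 32130/255 ≈ 255 - 126.000 = 129.000 → 129
G: 255 - (255-156)×(255-203)/255 = 255 - 5148/255 ≈ 255 - 20.188 = 234.812 → 235
B: 255 - (255-187)×(255-205)/255 = 255 - 3400/255 ≈ 255 - 13.333 = 241.667 → 242
= RGB(129, 235, 242)


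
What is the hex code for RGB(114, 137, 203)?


R = 114 → 72 (hex)
G = 137 → 89 (hex)
B = 203 → CB (hex)
Hex = #7289CB


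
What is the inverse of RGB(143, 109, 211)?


Invert: (255-R, 255-G, 255-B)
R: 255-143 = 112
G: 255-109 = 146
B: 255-211 = 44
= RGB(112, 146, 44)


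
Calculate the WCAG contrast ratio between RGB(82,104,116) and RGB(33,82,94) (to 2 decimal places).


Linearize each sRGB channel c=v/255: c/12.92 if c ≤ 0.04045 else ((c+0.055)/1.055)^2.4
L = 0.2126×R_lin + 0.7152×G_lin + 0.0722×B_lin
Color 1 (82,104,116):
  R=82: 82/255≈0.3216 > 0.04045 → ((0.3216+0.055)/1.055)^2.4 ≈ 0.08438
  G=104: 104/255≈0.4078 > 0.04045 → ((0.4078+0.055)/1.055)^2.4 ≈ 0.13843
  B=116: 116/255≈0.4549 > 0.04045 → ((0.4549+0.055)/1.055)^2.4 ≈ 0.17465
  L1 = 0.2126×0.08438 + 0.7152×0.13843 + 0.0722×0.17465 ≈ 0.12955
Color 2 (33,82,94):
  R=33: 33/255≈0.1294 > 0.04045 → ((0.1294+0.055)/1.055)^2.4 ≈ 0.01521
  G=82: 82/255≈0.3216 > 0.04045 → ((0.3216+0.055)/1.055)^2.4 ≈ 0.08438
  B=94: 94/255≈0.3686 > 0.04045 → ((0.3686+0.055)/1.055)^2.4 ≈ 0.11193
  L2 = 0.2126×0.01521 + 0.7152×0.08438 + 0.0722×0.11193 ≈ 0.07166
Lighter = 0.12955, Darker = 0.07166
Ratio = (L_lighter + 0.05) / (L_darker + 0.05)
Ratio = (0.12955 + 0.05) / (0.07166 + 0.05) = 0.17955 / 0.12166 ≈ 1.4759
Ratio ≈ 1.48:1


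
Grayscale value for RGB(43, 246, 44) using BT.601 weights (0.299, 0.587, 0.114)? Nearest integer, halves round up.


Gray = 0.299×R + 0.587×G + 0.114×B
Gray = 0.299×43 + 0.587×246 + 0.114×44
Gray = 12.857 + 144.402 + 5.016
Gray = 162.275 → round half up → 162
Gray = 162


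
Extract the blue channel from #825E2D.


Color: #825E2D
R = 82 = 130
G = 5E = 94
B = 2D = 45
Blue = 45


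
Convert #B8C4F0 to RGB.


B8 → 184 (R)
C4 → 196 (G)
F0 → 240 (B)
= RGB(184, 196, 240)


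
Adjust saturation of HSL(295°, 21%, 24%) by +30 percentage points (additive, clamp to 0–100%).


Original S = 21%
Adjustment = +30 percentage points
New S = 21 + (30) = 51
Clamp to [0, 100] → 51
= HSL(295°, 51%, 24%)


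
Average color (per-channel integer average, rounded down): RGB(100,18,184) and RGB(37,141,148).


Midpoint: each channel = ⌊(C₁+C₂)/2⌋
R: ⌊(100+37)/2⌋ = 68
G: ⌊(18+141)/2⌋ = 79
B: ⌊(184+148)/2⌋ = 166
= RGB(68, 79, 166)


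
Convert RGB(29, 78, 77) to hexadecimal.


R = 29 → 1D (hex)
G = 78 → 4E (hex)
B = 77 → 4D (hex)
Hex = #1D4E4D


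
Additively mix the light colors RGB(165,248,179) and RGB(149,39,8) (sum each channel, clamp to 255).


Additive: each channel = min(255, C₁+C₂)
R: 165+149 = 314 → 255
G: 248+39 = 287 → 255
B: 179+8 = 187 → 187
= RGB(255, 255, 187)


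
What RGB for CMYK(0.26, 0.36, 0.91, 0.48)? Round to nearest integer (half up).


R = 255 × (1-C) × (1-K) = 255 × 0.74 × 0.52 = 98.124 → 98
G = 255 × (1-M) × (1-K) = 255 × 0.64 × 0.52 = 84.864 → 85
B = 255 × (1-Y) × (1-K) = 255 × 0.09 × 0.52 = 11.934 → 12
= RGB(98, 85, 12)


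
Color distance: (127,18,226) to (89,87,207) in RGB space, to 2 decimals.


d = √[(R₁-R₂)² + (G₁-G₂)² + (B₁-B₂)²]
d = √[(127-89)² + (18-87)² + (226-207)²]
d = √[1444 + 4761 + 361]
d = √6566
d ≈ 81.03


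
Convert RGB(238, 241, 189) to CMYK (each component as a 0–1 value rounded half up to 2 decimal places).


R'=238/255≈0.9333, G'=241/255≈0.9451, B'=189/255≈0.7412
K = 1 - max(R',G',B') = 1 - 241/255 = 14/255 = 0.05490… → 0.05
(1-R'-K)/(1-K) simplifies to (max-R)/max with max = 241:
C = (241-238)/241 = 3/241 = 0.01244… → 0.01
M = (241-241)/241 = 0/241 = 0 → 0.00
Y = (241-189)/241 = 52/241 = 0.21576… → 0.22
= CMYK(0.01, 0.00, 0.22, 0.05)


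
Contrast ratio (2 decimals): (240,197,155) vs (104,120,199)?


Linearize each sRGB channel c=v/255: c/12.92 if c ≤ 0.04045 else ((c+0.055)/1.055)^2.4
L = 0.2126×R_lin + 0.7152×G_lin + 0.0722×B_lin
Color 1 (240,197,155):
  R=240: 240/255≈0.9412 > 0.04045 → ((0.9412+0.055)/1.055)^2.4 ≈ 0.87137
  G=197: 197/255≈0.7725 > 0.04045 → ((0.7725+0.055)/1.055)^2.4 ≈ 0.55834
  B=155: 155/255≈0.6078 > 0.04045 → ((0.6078+0.055)/1.055)^2.4 ≈ 0.32778
  L1 = 0.2126×0.87137 + 0.7152×0.55834 + 0.0722×0.32778 ≈ 0.60824
Color 2 (104,120,199):
  R=104: 104/255≈0.4078 > 0.04045 → ((0.4078+0.055)/1.055)^2.4 ≈ 0.13843
  G=120: 120/255≈0.4706 > 0.04045 → ((0.4706+0.055)/1.055)^2.4 ≈ 0.18782
  B=199: 199/255≈0.7804 > 0.04045 → ((0.7804+0.055)/1.055)^2.4 ≈ 0.57112
  L2 = 0.2126×0.13843 + 0.7152×0.18782 + 0.0722×0.57112 ≈ 0.20500
Lighter = 0.60824, Darker = 0.20500
Ratio = (L_lighter + 0.05) / (L_darker + 0.05)
Ratio = (0.60824 + 0.05) / (0.20500 + 0.05) = 0.65824 / 0.25500 ≈ 2.5814
Ratio ≈ 2.58:1


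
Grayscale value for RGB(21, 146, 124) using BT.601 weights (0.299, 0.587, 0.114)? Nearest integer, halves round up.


Gray = 0.299×R + 0.587×G + 0.114×B
Gray = 0.299×21 + 0.587×146 + 0.114×124
Gray = 6.279 + 85.702 + 14.136
Gray = 106.117 → round half up → 106
Gray = 106


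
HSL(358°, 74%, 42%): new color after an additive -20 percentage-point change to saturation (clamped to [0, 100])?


Original S = 74%
Adjustment = -20 percentage points
New S = 74 + (-20) = 54
Clamp to [0, 100] → 54
= HSL(358°, 54%, 42%)


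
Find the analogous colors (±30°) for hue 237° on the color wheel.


Base hue: 237°
Left analog: (237 - 30) mod 360 = 207°
Right analog: (237 + 30) mod 360 = 267°
Analogous hues = 207° and 267°


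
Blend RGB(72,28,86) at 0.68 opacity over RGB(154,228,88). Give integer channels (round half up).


C = α×F + (1-α)×B, with 1-α = 0.32
R: 0.68×72 + 0.32×154 = 48.96 + 49.28 = 98.24 → 98
G: 0.68×28 + 0.32×228 = 19.04 + 72.96 = 92.00 → 92
B: 0.68×86 + 0.32×88 = 58.48 + 28.16 = 86.64 → 87
= RGB(98, 92, 87)


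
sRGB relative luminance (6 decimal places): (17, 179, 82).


Linearize each channel (sRGB transfer function): c = v/255; c_lin = c/12.92 if c ≤ 0.04045, else ((c+0.055)/1.055)^2.4
  R: 17/255 ≈ 0.066667 > 0.04045 → ((0.066667+0.055)/1.055)^2.4 ≈ 0.005605
  G: 179/255 ≈ 0.701961 > 0.04045 → ((0.701961+0.055)/1.055)^2.4 ≈ 0.450786
  B: 82/255 ≈ 0.321569 > 0.04045 → ((0.321569+0.055)/1.055)^2.4 ≈ 0.084376
R_lin = 0.005605, G_lin = 0.450786, B_lin = 0.084376
L = 0.2126×R + 0.7152×G + 0.0722×B
L = 0.2126×0.005605 + 0.7152×0.450786 + 0.0722×0.084376
L ≈ 0.329686


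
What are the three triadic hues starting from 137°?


Triadic: equally spaced at 120° intervals
H1 = 137°
H2 = (137 + 120) mod 360 = 257°
H3 = (137 + 240) mod 360 = 17°
Triadic = 137°, 257°, 17°


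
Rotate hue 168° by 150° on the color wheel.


New hue = (H + rotation) mod 360
New hue = (168 + 150) mod 360
= 318 mod 360
= 318°


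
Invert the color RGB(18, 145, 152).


Invert: (255-R, 255-G, 255-B)
R: 255-18 = 237
G: 255-145 = 110
B: 255-152 = 103
= RGB(237, 110, 103)


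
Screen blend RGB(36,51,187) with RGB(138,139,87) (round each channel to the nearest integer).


Screen: C = 255 - (255-A)×(255-B)/255, rounded to nearest integer
R: 255 - (255-36)×(255-138)/255 = 255 - 25623/255 ≈ 255 - 100.482 = 154.518 → 155
G: 255 - (255-51)×(255-139)/255 = 255 - 23664/255 ≈ 255 - 92.800 = 162.200 → 162
B: 255 - (255-187)×(255-87)/255 = 255 - 11424/255 ≈ 255 - 44.800 = 210.200 → 210
= RGB(155, 162, 210)


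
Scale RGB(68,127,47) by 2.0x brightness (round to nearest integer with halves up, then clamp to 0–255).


Multiply each channel by 2.0, round half up, clamp to [0, 255]
R: 68×2.0 = 136
G: 127×2.0 = 254
B: 47×2.0 = 94
= RGB(136, 254, 94)


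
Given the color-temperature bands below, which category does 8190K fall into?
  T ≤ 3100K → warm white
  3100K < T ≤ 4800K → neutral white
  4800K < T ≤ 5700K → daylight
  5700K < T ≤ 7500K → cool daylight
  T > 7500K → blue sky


Temperature: 8190K
8190K > 7500K → blue sky
Classification: blue sky


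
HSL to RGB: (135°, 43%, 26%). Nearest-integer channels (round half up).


H=135°, S=0.43, L=0.26
C = (1-|2L-1|)×S = (1-|-0.48|)×0.43 = 0.2236
H' = H/60 = 135/60 ≈ 2.2500; X = C×(1-|H' mod 2 - 1|) = 0.0559
m = L - C/2 = 0.26 - 0.1118 = 0.1482
Sector ⌊H'⌋ = 2 → (R',G',B') = (0.0, 0.2236, 0.0559)
RGB = ((R'+m)×255, (G'+m)×255, (B'+m)×255) = (37.791, 94.809, 52.0455)
Round half up → RGB(38, 95, 52)


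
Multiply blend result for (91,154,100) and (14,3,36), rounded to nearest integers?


Multiply: C = A×B/255, rounded to nearest integer
R: 91×14/255 = 1274/255 ≈ 4.996 → 5
G: 154×3/255 = 462/255 ≈ 1.812 → 2
B: 100×36/255 = 3600/255 ≈ 14.118 → 14
= RGB(5, 2, 14)


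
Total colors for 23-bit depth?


Colors = 2^bits = 2^23
= 8,388,608 colors


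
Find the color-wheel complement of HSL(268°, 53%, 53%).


Complement = opposite side of color wheel = hue + 180°
H' = (268 + 180) mod 360 = 88°
S and L unchanged.
= HSL(88°, 53%, 53%)


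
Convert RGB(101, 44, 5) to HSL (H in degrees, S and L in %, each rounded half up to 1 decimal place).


Normalize: R'=101/255≈0.3961, G'=44/255≈0.1725, B'=5/255≈0.0196
Max=101/255, Min=5/255, Δ=Max-Min=96/255
L = (Max+Min)/2 = (101+5)/510 = 106/510 = 0.20784… → L = 20.8%
L ≤ 0.5 → S = Δ/(Max+Min) = 96/(101+5) = 96/106 = 0.90566… → S = 90.6%
(the 1/255 factors cancel in S and H, so raw channel differences can be used)
Max is R' → H = 60 × (((G-B)/Δ) mod 6) = 60 × (((44-5)/96) mod 6)
  39/96 = 0.4062…
  H = 60 × 0.4062… = 24.375° → H = 24.4°
= HSL(24.4°, 90.6%, 20.8%)


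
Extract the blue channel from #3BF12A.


Color: #3BF12A
R = 3B = 59
G = F1 = 241
B = 2A = 42
Blue = 42


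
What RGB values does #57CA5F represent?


57 → 87 (R)
CA → 202 (G)
5F → 95 (B)
= RGB(87, 202, 95)


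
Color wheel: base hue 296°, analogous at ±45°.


Base hue: 296°
Left analog: (296 - 45) mod 360 = 251°
Right analog: (296 + 45) mod 360 = 341°
Analogous hues = 251° and 341°


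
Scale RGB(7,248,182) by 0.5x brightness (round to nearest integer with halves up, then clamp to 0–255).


Multiply each channel by 0.5, round half up, clamp to [0, 255]
R: 7×0.5 = 3.5 → round → 4
G: 248×0.5 = 124
B: 182×0.5 = 91
= RGB(4, 124, 91)


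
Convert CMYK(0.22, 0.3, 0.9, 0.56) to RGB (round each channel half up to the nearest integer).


R = 255 × (1-C) × (1-K) = 255 × 0.78 × 0.44 = 87.516 → 88
G = 255 × (1-M) × (1-K) = 255 × 0.70 × 0.44 = 78.54 → 79
B = 255 × (1-Y) × (1-K) = 255 × 0.10 × 0.44 = 11.22 → 11
= RGB(88, 79, 11)


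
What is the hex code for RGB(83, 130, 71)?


R = 83 → 53 (hex)
G = 130 → 82 (hex)
B = 71 → 47 (hex)
Hex = #538247
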